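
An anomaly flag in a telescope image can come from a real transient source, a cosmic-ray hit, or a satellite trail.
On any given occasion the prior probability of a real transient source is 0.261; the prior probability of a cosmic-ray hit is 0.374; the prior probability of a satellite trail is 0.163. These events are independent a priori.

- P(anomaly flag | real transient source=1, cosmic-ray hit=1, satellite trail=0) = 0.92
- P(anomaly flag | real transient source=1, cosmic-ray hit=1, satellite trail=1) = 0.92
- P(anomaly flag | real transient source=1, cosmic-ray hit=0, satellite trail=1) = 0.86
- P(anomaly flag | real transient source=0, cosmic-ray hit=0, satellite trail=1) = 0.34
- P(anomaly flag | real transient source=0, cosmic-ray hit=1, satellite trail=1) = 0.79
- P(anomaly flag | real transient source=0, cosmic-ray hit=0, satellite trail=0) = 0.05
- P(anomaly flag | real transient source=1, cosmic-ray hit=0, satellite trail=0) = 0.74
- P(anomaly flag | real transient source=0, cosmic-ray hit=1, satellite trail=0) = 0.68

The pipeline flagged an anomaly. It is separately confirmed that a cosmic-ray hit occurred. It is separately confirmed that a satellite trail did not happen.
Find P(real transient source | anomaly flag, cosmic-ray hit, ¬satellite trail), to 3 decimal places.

P(anomaly flag | cosmic-ray hit, ¬satellite trail) = 0.68·0.739 + 0.92·0.261 = 0.502520 + 0.240120 = 0.742640
Of this, 0.240120 comes from 0.92·0.261 (the real transient source=true cases).
Hence the posterior is 0.240120/0.742640 ≈ 0.323.

P(real transient source | anomaly flag, cosmic-ray hit, ¬satellite trail) ≈ 0.323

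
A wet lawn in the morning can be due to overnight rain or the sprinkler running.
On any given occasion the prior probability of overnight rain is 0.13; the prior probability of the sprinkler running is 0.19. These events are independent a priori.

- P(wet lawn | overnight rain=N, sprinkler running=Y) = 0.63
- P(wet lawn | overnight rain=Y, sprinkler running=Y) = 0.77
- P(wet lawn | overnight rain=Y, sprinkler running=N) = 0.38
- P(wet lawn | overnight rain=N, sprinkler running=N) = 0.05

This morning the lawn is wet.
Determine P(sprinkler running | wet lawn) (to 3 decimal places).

P(sprinkler running | wet lawn) ≈ 0.621

Enumerate the 4 (overnight rain, sprinkler running) configurations and weight by the priors:
  P(wet lawn) = 0.05*0.87*0.81 + 0.63*0.87*0.19 + 0.38*0.13*0.81 + 0.77*0.13*0.19
        = 0.035235 + 0.104139 + 0.040014 + 0.019019 = 0.198407
Configurations with sprinkler running contribute 0.123158, so
  P(sprinkler running | wet lawn) = 0.123158 / 0.198407 ≈ 0.621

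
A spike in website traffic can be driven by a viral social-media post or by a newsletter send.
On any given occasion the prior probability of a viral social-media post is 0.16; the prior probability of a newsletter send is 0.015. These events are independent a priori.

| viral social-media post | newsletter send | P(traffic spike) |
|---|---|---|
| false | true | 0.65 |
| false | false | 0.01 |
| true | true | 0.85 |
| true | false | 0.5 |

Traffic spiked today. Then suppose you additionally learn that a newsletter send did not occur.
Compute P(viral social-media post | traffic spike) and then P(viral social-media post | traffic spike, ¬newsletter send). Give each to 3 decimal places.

P(traffic spike) = 0.01×0.84×0.985 + 0.65×0.84×0.015 + 0.5×0.16×0.985 + 0.85×0.16×0.015 = 0.008274 + 0.008190 + 0.078800 + 0.002040 = 0.097304
Of this, 0.080840 comes from 0.078800 + 0.002040 (the viral social-media post=true cases).
P(viral social-media post | traffic spike) = 0.080840 / 0.097304 ≈ 0.831

With the extra evidence:
Sum P(traffic spike|·) weighted by the priors over both values of viral social-media post:
  P(traffic spike | ¬newsletter send) = 0.01*0.84 + 0.5*0.16
        = 0.008400 + 0.080000 = 0.088400
The terms with viral social-media post present sum to 0.080000, so
  P(viral social-media post | traffic spike, ¬newsletter send) = 0.080000 / 0.088400 ≈ 0.905
With newsletter send excluded, viral social-media post must carry more of the explanatory weight for the traffic spike.

P(viral social-media post | traffic spike) ≈ 0.831; P(viral social-media post | traffic spike, ¬newsletter send) ≈ 0.905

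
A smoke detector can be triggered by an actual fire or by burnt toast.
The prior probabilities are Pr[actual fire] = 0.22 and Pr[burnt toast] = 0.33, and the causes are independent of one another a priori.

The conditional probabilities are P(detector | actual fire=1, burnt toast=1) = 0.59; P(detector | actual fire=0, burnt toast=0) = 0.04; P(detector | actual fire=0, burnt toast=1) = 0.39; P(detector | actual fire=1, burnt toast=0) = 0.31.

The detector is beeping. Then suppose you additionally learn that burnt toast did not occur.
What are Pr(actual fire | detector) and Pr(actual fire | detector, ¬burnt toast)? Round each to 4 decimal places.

Pr(actual fire | detector) ≈ 0.4219; Pr(actual fire | detector, ¬burnt toast) ≈ 0.6861

Sum P(detector|·) weighted by the priors over the 4 (actual fire, burnt toast) configurations:
  P(detector) = 0.04×0.78×0.67 + 0.39×0.78×0.33 + 0.31×0.22×0.67 + 0.59×0.22×0.33
        = 0.020904 + 0.100386 + 0.045694 + 0.042834 = 0.209818
Keeping only the actual fire-present terms gives 0.088528, so
  P(actual fire | detector) = 0.088528 / 0.209818 ≈ 0.4219

Now condition on the additional information:
Enumerate both values of actual fire and weight by the priors:
  P(detector | ¬burnt toast) = 0.04*0.78 + 0.31*0.22
        = 0.031200 + 0.068200 = 0.099400
Configurations with actual fire contribute 0.068200, so
  P(actual fire | detector, ¬burnt toast) = 0.068200 / 0.099400 ≈ 0.6861
Ruling out burnt toast raises the posterior on actual fire — the flip side of explaining away.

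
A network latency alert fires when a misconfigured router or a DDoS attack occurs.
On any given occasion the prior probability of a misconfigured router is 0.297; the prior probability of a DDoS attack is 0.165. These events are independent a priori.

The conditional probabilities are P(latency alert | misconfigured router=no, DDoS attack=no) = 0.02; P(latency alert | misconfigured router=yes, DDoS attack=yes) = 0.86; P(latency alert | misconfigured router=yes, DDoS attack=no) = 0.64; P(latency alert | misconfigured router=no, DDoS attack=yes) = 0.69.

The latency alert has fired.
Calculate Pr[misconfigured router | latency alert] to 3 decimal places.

Pr[misconfigured router | latency alert] ≈ 0.686

Weight on misconfigured router=true, given the evidence: 0.158717 + 0.042144 = 0.200861
Normalizer over all consistent configurations: 0.02·0.703·0.835 + 0.69·0.703·0.165 + 0.64·0.297·0.835 + 0.86·0.297·0.165 = 0.292638
Posterior = 0.200861 / 0.292638 ≈ 0.686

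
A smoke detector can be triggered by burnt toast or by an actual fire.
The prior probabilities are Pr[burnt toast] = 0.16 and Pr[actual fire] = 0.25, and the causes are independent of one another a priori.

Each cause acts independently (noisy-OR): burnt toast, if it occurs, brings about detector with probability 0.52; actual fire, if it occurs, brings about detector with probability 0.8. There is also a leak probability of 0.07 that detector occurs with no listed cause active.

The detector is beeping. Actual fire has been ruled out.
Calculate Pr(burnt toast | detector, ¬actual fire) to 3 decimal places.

Pr(burnt toast | detector, ¬actual fire) ≈ 0.601

Under noisy-OR, P(detector | causes) = 1 − (1−0.07)·∏(1−qᵢ) over the active causes.
Sum P(detector|·) weighted by the priors over both values of burnt toast:
  P(detector | ¬actual fire) = 0.07*0.84 + 0.5536*0.16
        = 0.058800 + 0.088576 = 0.147376
Keeping only the burnt toast-present terms gives 0.088576, so
  P(burnt toast | detector, ¬actual fire) = 0.088576 / 0.147376 ≈ 0.601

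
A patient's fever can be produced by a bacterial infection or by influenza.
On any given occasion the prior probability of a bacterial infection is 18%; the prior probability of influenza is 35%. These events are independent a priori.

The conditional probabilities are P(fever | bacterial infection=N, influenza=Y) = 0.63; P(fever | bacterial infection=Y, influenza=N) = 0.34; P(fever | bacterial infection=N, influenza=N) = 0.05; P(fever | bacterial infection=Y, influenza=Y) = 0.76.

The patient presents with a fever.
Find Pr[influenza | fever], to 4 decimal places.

P(fever) = 0.05*0.82*0.65 + 0.63*0.82*0.35 + 0.34*0.18*0.65 + 0.76*0.18*0.35 = 0.026650 + 0.180810 + 0.039780 + 0.047880 = 0.295120
Restricting to configurations with influenza present: 0.180810 + 0.047880 = 0.228690.
Hence the posterior is 0.228690/0.295120 ≈ 0.7749.

Pr[influenza | fever] ≈ 0.7749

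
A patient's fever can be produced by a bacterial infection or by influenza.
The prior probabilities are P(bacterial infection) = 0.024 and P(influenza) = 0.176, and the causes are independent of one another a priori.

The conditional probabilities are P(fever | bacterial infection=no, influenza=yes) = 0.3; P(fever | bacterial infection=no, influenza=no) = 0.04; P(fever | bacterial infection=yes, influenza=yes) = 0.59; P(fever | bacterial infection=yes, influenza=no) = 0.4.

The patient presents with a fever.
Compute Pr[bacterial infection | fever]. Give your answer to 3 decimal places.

P(fever) = 0.04×0.976×0.824 + 0.3×0.976×0.176 + 0.4×0.024×0.824 + 0.59×0.024×0.176 = 0.032169 + 0.051533 + 0.007910 + 0.002492 = 0.094104
Restricting to configurations with bacterial infection present: 0.007910 + 0.002492 = 0.010402.
P(bacterial infection | fever) = 0.010402 / 0.094104 ≈ 0.111

Pr[bacterial infection | fever] ≈ 0.111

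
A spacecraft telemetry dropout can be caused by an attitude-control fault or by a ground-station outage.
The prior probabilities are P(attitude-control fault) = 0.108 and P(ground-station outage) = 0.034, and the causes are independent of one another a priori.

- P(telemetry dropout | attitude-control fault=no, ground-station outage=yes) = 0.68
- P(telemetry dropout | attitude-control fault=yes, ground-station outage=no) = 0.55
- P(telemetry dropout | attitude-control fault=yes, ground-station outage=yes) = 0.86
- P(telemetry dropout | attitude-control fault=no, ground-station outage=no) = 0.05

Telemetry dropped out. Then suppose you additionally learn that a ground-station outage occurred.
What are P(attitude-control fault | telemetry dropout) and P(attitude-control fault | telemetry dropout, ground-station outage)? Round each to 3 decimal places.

P(attitude-control fault | telemetry dropout) ≈ 0.487; P(attitude-control fault | telemetry dropout, ground-station outage) ≈ 0.133

Enumerate the 4 (attitude-control fault, ground-station outage) configurations and weight by the priors:
  P(telemetry dropout) = 0.05·0.892·0.966 + 0.68·0.892·0.034 + 0.55·0.108·0.966 + 0.86·0.108·0.034
        = 0.043084 + 0.020623 + 0.057380 + 0.003158 = 0.124245
Configurations with attitude-control fault contribute 0.060538, so
  P(attitude-control fault | telemetry dropout) = 0.060538 / 0.124245 ≈ 0.487

Now condition on the additional information:
For the numerator, keep only attitude-control fault=true terms: 0.86*0.108 = 0.092880
The normalizing constant is 0.68*0.892 + 0.86*0.108 = 0.699440
Posterior = 0.092880 / 0.699440 ≈ 0.133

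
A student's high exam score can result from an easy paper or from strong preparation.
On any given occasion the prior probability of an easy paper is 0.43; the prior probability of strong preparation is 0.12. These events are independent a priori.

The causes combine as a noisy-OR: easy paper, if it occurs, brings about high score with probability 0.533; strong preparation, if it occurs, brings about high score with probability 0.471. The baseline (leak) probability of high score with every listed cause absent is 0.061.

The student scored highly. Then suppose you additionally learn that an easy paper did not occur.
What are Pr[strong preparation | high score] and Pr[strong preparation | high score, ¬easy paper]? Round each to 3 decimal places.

Under noisy-OR, P(high score | causes) = 1 − (1−0.061)·∏(1−qᵢ) over the active causes.
P(high score) = 0.061×0.57×0.88 + 0.503269×0.57×0.12 + 0.561487×0.43×0.88 + 0.768027×0.43×0.12 = 0.030598 + 0.034424 + 0.212467 + 0.039630 = 0.317119
Of this, 0.074054 comes from 0.034424 + 0.039630 (the strong preparation=true cases).
Hence the posterior is 0.074054/0.317119 ≈ 0.234.

Now condition on the additional information:
P(high score | ¬easy paper) = 0.061*0.88 + 0.503269*0.12 = 0.053680 + 0.060392 = 0.114072
Restricting to configurations with strong preparation present: 0.503269*0.12 = 0.060392.
P(strong preparation | high score, ¬easy paper) = 0.060392 / 0.114072 ≈ 0.529

Pr[strong preparation | high score] ≈ 0.234; Pr[strong preparation | high score, ¬easy paper] ≈ 0.529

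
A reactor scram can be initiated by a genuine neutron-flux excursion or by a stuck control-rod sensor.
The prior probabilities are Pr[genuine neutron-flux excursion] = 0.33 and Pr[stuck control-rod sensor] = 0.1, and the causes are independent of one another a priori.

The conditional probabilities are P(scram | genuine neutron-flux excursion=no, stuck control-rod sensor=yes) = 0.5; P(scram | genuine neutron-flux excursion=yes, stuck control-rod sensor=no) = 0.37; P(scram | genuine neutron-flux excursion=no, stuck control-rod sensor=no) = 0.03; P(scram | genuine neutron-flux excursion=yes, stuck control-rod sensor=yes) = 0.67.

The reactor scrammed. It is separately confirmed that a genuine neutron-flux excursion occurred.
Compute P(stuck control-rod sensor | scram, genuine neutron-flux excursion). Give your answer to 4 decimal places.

For the numerator, keep only stuck control-rod sensor=true terms: 0.67×0.1 = 0.067000
Denominator P(scram | genuine neutron-flux excursion): 0.37×0.9 + 0.67×0.1 = 0.400000
P(stuck control-rod sensor | scram, genuine neutron-flux excursion) = 0.067000/0.400000 ≈ 0.1675

P(stuck control-rod sensor | scram, genuine neutron-flux excursion) ≈ 0.1675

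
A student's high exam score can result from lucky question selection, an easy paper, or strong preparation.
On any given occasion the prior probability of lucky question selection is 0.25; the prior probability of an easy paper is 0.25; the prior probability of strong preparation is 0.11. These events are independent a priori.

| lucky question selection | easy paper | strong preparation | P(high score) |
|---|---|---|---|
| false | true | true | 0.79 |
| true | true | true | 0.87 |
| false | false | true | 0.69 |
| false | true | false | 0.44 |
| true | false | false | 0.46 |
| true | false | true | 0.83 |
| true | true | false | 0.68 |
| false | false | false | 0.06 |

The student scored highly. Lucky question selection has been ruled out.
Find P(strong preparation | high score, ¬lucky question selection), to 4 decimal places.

P(high score | ¬lucky question selection) = 0.06×0.75×0.89 + 0.69×0.75×0.11 + 0.44×0.25×0.89 + 0.79×0.25×0.11 = 0.040050 + 0.056925 + 0.097900 + 0.021725 = 0.216600
Of this, 0.078650 comes from 0.056925 + 0.021725 (the strong preparation=true cases).
So P(strong preparation | high score, ¬lucky question selection) = 0.078650/0.216600 ≈ 0.3631.

P(strong preparation | high score, ¬lucky question selection) ≈ 0.3631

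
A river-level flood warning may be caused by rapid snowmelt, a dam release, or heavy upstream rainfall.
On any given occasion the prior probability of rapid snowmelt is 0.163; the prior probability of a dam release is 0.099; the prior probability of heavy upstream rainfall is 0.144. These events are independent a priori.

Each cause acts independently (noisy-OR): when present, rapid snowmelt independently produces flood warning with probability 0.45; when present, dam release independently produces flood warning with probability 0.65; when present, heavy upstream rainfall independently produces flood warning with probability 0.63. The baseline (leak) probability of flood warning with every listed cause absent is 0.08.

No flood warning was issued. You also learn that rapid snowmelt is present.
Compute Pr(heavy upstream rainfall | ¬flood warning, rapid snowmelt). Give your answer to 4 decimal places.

Pr(heavy upstream rainfall | ¬flood warning, rapid snowmelt) ≈ 0.0586

Under noisy-OR, P(flood warning | causes) = 1 − (1−0.08)·∏(1−qᵢ) over the active causes.
Weight on heavy upstream rainfall=true, given the evidence: 0.024291 + 0.000934 = 0.025225
Denominator P(¬flood warning | rapid snowmelt): 0.506*0.901*0.856 + 0.18722*0.901*0.144 + 0.1771*0.099*0.856 + 0.065527*0.099*0.144 = 0.430489
P(heavy upstream rainfall | ¬flood warning, rapid snowmelt) = 0.025225/0.430489 ≈ 0.0586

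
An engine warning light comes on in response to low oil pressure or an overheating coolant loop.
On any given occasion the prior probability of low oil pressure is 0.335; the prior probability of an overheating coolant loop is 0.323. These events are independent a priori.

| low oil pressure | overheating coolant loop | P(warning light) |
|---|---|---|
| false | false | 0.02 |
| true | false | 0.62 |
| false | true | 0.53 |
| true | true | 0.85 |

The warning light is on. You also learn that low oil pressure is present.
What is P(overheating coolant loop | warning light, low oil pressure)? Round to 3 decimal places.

P(warning light | low oil pressure) = 0.62×0.677 + 0.85×0.323 = 0.419740 + 0.274550 = 0.694290
Restricting to configurations with overheating coolant loop present: 0.85×0.323 = 0.274550.
So P(overheating coolant loop | warning light, low oil pressure) = 0.274550/0.694290 ≈ 0.395.

P(overheating coolant loop | warning light, low oil pressure) ≈ 0.395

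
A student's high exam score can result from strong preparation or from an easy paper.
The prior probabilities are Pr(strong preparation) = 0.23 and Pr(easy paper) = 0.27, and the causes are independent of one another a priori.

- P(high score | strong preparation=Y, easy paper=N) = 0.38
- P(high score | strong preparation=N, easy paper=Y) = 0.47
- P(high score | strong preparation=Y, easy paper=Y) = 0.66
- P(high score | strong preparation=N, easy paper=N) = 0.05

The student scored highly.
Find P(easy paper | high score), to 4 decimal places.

P(easy paper | high score) ≈ 0.6015

P(high score) = 0.05·0.77·0.73 + 0.47·0.77·0.27 + 0.38·0.23·0.73 + 0.66·0.23·0.27 = 0.028105 + 0.097713 + 0.063802 + 0.040986 = 0.230606
The easy paper-present share is 0.097713 + 0.040986 = 0.138699.
P(easy paper | high score) = 0.138699 / 0.230606 ≈ 0.6015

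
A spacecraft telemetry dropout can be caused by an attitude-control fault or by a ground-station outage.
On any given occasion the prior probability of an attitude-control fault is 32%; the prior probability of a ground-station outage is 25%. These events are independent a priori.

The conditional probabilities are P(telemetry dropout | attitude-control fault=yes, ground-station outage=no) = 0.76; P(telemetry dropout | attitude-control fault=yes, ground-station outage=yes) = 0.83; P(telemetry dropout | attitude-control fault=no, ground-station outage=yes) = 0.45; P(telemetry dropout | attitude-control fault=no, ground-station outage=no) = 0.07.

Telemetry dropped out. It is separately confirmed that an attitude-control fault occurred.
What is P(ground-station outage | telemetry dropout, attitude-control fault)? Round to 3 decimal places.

For the numerator, keep only ground-station outage=true terms: 0.83*0.25 = 0.207500
Denominator P(telemetry dropout | attitude-control fault): 0.76*0.75 + 0.83*0.25 = 0.777500
Posterior = 0.207500 / 0.777500 ≈ 0.267

P(ground-station outage | telemetry dropout, attitude-control fault) ≈ 0.267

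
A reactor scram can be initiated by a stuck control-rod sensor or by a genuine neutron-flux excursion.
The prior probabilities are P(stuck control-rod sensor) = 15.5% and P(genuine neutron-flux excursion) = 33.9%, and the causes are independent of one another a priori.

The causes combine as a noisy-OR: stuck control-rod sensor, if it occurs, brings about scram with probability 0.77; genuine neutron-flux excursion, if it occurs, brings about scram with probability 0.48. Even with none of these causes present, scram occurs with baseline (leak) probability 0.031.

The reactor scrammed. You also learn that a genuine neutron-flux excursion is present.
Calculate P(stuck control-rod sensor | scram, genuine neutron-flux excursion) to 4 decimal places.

P(stuck control-rod sensor | scram, genuine neutron-flux excursion) ≈ 0.2464

Under noisy-OR, P(scram | causes) = 1 − (1−0.031)·∏(1−qᵢ) over the active causes.
Weight on stuck control-rod sensor=true, given the evidence: 0.884108·0.155 = 0.137037
Denominator P(scram | genuine neutron-flux excursion): 0.49612·0.845 + 0.884108·0.155 = 0.556258
P(stuck control-rod sensor | scram, genuine neutron-flux excursion) = 0.137037/0.556258 ≈ 0.2464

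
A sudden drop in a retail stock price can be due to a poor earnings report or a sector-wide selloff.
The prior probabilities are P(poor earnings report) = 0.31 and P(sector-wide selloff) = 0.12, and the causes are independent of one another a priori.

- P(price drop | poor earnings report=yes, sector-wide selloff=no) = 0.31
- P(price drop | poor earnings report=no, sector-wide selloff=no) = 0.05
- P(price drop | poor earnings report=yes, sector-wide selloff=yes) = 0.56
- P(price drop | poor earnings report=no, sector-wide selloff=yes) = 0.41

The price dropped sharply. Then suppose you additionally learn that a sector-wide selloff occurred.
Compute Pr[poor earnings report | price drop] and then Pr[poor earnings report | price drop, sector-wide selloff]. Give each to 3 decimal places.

Pr[poor earnings report | price drop] ≈ 0.621; Pr[poor earnings report | price drop, sector-wide selloff] ≈ 0.380

Enumerate the 4 (poor earnings report, sector-wide selloff) configurations and weight by the priors:
  P(price drop) = 0.05·0.69·0.88 + 0.41·0.69·0.12 + 0.31·0.31·0.88 + 0.56·0.31·0.12
        = 0.030360 + 0.033948 + 0.084568 + 0.020832 = 0.169708
Keeping only the poor earnings report-present terms gives 0.105400, so
  P(poor earnings report | price drop) = 0.105400 / 0.169708 ≈ 0.621

Now also conditioning on sector-wide selloff=true:
P(price drop | sector-wide selloff) = 0.41*0.69 + 0.56*0.31 = 0.282900 + 0.173600 = 0.456500
Restricting to configurations with poor earnings report present: 0.56*0.31 = 0.173600.
Hence the posterior is 0.173600/0.456500 ≈ 0.380.
— sector-wide selloff explains away the evidence for poor earnings report.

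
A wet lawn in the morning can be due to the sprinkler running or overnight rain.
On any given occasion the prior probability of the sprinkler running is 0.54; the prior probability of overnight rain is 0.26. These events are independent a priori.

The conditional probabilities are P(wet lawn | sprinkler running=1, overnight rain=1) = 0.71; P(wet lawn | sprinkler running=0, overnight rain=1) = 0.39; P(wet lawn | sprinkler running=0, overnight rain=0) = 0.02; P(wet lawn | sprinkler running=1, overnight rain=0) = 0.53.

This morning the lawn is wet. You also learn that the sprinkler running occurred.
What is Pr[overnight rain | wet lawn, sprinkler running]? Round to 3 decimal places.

Pr[overnight rain | wet lawn, sprinkler running] ≈ 0.320

P(wet lawn | sprinkler running) = 0.53*0.74 + 0.71*0.26 = 0.392200 + 0.184600 = 0.576800
The overnight rain-present share is 0.71*0.26 = 0.184600.
P(overnight rain | wet lawn, sprinkler running) = 0.184600 / 0.576800 ≈ 0.320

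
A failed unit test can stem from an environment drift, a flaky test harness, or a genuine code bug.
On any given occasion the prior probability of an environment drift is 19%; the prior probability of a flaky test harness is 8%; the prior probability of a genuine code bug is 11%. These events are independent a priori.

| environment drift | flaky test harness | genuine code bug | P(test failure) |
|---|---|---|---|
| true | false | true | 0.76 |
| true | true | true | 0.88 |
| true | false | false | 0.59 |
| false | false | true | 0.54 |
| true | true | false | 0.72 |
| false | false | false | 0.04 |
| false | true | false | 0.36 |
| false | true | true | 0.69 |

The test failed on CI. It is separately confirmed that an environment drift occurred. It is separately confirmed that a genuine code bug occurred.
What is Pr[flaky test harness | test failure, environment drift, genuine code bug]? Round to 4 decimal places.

Pr[flaky test harness | test failure, environment drift, genuine code bug] ≈ 0.0915

P(test failure | environment drift, genuine code bug) = 0.76*0.92 + 0.88*0.08 = 0.699200 + 0.070400 = 0.769600
The flaky test harness-present share is 0.88*0.08 = 0.070400.
So P(flaky test harness | test failure, environment drift, genuine code bug) = 0.070400/0.769600 ≈ 0.0915.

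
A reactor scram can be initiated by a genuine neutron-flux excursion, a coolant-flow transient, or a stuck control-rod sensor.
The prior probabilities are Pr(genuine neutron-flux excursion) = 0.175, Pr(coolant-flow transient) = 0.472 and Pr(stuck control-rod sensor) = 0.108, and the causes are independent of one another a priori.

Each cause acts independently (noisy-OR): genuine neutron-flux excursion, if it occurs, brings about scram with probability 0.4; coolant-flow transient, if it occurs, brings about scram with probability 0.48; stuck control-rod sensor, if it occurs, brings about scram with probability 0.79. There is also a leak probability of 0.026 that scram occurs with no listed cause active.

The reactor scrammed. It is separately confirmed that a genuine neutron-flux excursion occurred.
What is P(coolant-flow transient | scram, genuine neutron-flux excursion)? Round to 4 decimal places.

Under noisy-OR, P(scram | causes) = 1 − (1−0.026)·∏(1−qᵢ) over the active causes.
P(scram | genuine neutron-flux excursion) = 0.4156·0.528·0.892 + 0.877276·0.528·0.108 + 0.696112·0.472·0.892 + 0.936184·0.472·0.108 = 0.195738 + 0.050026 + 0.293080 + 0.047723 = 0.586567
The coolant-flow transient-present share is 0.293080 + 0.047723 = 0.340803.
Hence the posterior is 0.340803/0.586567 ≈ 0.5810.

P(coolant-flow transient | scram, genuine neutron-flux excursion) ≈ 0.5810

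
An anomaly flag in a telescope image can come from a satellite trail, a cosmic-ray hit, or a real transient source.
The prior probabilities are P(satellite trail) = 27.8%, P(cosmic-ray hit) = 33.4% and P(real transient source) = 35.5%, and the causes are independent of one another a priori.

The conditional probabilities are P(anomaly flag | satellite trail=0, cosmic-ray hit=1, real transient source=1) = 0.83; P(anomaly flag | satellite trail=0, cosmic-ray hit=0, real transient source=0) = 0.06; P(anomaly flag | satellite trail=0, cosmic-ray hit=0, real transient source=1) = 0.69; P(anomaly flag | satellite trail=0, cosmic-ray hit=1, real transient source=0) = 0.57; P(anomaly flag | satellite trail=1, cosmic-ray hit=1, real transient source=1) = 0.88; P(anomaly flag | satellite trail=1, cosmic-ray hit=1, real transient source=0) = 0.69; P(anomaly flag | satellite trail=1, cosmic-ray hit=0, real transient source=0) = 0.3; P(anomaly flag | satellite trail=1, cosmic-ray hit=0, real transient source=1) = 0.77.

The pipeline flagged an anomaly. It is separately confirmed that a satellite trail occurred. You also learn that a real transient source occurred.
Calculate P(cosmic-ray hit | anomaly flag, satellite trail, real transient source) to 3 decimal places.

P(cosmic-ray hit | anomaly flag, satellite trail, real transient source) ≈ 0.364

P(anomaly flag | satellite trail, real transient source) = 0.77·0.666 + 0.88·0.334 = 0.512820 + 0.293920 = 0.806740
Of this, 0.293920 comes from 0.88·0.334 (the cosmic-ray hit=true cases).
Hence the posterior is 0.293920/0.806740 ≈ 0.364.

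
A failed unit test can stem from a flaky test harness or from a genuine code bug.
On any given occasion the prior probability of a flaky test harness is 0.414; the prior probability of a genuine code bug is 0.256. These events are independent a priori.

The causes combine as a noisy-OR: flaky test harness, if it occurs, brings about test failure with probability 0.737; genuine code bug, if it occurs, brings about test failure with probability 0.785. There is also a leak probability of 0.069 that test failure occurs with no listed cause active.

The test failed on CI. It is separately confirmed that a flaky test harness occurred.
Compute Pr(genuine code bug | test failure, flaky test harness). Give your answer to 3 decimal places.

Pr(genuine code bug | test failure, flaky test harness) ≈ 0.302

Under noisy-OR, P(test failure | causes) = 1 − (1−0.069)·∏(1−qᵢ) over the active causes.
P(test failure | flaky test harness) = 0.755147*0.744 + 0.947357*0.256 = 0.561829 + 0.242523 = 0.804352
The genuine code bug-present share is 0.947357*0.256 = 0.242523.
Hence the posterior is 0.242523/0.804352 ≈ 0.302.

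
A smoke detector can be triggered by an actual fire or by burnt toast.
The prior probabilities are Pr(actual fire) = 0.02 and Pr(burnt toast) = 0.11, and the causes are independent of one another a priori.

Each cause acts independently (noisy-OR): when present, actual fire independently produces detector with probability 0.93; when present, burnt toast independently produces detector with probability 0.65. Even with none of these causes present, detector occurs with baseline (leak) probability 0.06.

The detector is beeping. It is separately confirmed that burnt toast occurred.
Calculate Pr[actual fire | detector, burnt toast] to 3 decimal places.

Under noisy-OR, P(detector | causes) = 1 − (1−0.06)·∏(1−qᵢ) over the active causes.
By total probability over both values of actual fire:
  P(detector | burnt toast) = 0.671×0.98 + 0.97697×0.02
        = 0.657580 + 0.019539 = 0.677119
The terms with actual fire present sum to 0.019539, so
  P(actual fire | detector, burnt toast) = 0.019539 / 0.677119 ≈ 0.029

Pr[actual fire | detector, burnt toast] ≈ 0.029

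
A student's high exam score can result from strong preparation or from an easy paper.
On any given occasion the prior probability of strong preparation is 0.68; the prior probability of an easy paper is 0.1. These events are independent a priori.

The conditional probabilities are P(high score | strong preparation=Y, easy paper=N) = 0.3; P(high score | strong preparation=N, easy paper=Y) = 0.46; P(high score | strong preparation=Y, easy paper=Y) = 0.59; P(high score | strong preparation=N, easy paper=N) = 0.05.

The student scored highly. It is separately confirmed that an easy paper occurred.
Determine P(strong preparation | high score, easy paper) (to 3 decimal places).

P(high score | easy paper) = 0.46*0.32 + 0.59*0.68 = 0.147200 + 0.401200 = 0.548400
The strong preparation-present share is 0.59*0.68 = 0.401200.
So P(strong preparation | high score, easy paper) = 0.401200/0.548400 ≈ 0.732.

P(strong preparation | high score, easy paper) ≈ 0.732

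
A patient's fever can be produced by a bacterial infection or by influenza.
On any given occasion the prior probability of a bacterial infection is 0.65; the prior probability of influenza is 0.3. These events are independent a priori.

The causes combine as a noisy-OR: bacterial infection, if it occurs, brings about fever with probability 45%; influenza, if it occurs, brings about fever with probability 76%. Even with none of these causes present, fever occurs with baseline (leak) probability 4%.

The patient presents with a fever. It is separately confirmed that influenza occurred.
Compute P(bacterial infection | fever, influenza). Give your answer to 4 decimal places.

Under noisy-OR, P(fever | causes) = 1 − (1−0.04)·∏(1−qᵢ) over the active causes.
Enumerate both values of bacterial infection and weight by the priors:
  P(fever | influenza) = 0.7696×0.35 + 0.87328×0.65
        = 0.269360 + 0.567632 = 0.836992
Keeping only the bacterial infection-present terms gives 0.567632, so
  P(bacterial infection | fever, influenza) = 0.567632 / 0.836992 ≈ 0.6782

P(bacterial infection | fever, influenza) ≈ 0.6782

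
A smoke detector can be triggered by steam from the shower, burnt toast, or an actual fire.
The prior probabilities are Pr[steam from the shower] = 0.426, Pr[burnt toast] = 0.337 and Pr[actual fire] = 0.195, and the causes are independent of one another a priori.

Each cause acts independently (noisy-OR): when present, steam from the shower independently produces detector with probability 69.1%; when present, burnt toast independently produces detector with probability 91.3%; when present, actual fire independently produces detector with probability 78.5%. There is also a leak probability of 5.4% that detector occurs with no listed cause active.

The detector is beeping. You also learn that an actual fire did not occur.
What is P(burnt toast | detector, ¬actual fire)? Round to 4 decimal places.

Under noisy-OR, P(detector | causes) = 1 − (1−0.054)·∏(1−qᵢ) over the active causes.
Sum P(detector|·) weighted by the priors over the 4 (steam from the shower, burnt toast) configurations:
  P(detector | ¬actual fire) = 0.054*0.574*0.663 + 0.917698*0.574*0.337 + 0.707686*0.426*0.663 + 0.974569*0.426*0.337
        = 0.020550 + 0.177518 + 0.199877 + 0.139911 = 0.537856
Keeping only the burnt toast-present terms gives 0.317429, so
  P(burnt toast | detector, ¬actual fire) = 0.317429 / 0.537856 ≈ 0.5902

P(burnt toast | detector, ¬actual fire) ≈ 0.5902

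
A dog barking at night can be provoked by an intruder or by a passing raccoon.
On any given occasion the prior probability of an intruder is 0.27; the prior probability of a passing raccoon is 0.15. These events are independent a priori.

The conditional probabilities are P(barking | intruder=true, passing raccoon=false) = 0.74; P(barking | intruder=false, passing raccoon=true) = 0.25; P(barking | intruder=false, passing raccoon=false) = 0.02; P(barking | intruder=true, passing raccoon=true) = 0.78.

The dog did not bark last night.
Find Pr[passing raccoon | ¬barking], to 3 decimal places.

Pr[passing raccoon | ¬barking] ≈ 0.120

By total probability over the 4 (intruder, passing raccoon) configurations:
  P(¬barking) = 0.98×0.73×0.85 + 0.75×0.73×0.15 + 0.26×0.27×0.85 + 0.22×0.27×0.15
        = 0.608090 + 0.082125 + 0.059670 + 0.008910 = 0.758795
Keeping only the passing raccoon-present terms gives 0.091035, so
  P(passing raccoon | ¬barking) = 0.091035 / 0.758795 ≈ 0.120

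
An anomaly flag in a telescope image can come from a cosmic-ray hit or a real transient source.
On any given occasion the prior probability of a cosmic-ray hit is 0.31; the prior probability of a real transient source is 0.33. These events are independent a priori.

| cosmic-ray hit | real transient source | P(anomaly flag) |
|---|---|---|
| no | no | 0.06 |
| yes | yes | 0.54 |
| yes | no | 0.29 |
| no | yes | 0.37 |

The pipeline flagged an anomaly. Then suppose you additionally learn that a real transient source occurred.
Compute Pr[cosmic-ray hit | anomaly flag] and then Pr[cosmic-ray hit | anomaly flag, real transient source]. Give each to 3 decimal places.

Weight on cosmic-ray hit=true, given the evidence: 0.060233 + 0.055242 = 0.115475
Denominator P(anomaly flag): 0.06×0.69×0.67 + 0.37×0.69×0.33 + 0.29×0.31×0.67 + 0.54×0.31×0.33 = 0.227462
Posterior = 0.115475 / 0.227462 ≈ 0.508

Now also conditioning on real transient source=true:
Enumerate both values of cosmic-ray hit and weight by the priors:
  P(anomaly flag | real transient source) = 0.37*0.69 + 0.54*0.31
        = 0.255300 + 0.167400 = 0.422700
Configurations with cosmic-ray hit contribute 0.167400, so
  P(cosmic-ray hit | anomaly flag, real transient source) = 0.167400 / 0.422700 ≈ 0.396
The drop from 0.508 to 0.396 is the explaining-away (discounting) effect.

Pr[cosmic-ray hit | anomaly flag] ≈ 0.508; Pr[cosmic-ray hit | anomaly flag, real transient source] ≈ 0.396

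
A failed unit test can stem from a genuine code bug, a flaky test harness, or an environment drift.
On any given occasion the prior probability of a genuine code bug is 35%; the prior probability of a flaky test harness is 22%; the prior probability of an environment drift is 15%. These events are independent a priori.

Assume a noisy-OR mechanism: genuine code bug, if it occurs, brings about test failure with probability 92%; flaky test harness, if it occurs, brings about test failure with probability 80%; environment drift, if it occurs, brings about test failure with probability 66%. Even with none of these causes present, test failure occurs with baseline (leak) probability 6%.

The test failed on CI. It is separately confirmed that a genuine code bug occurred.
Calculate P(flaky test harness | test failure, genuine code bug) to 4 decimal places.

Under noisy-OR, P(test failure | causes) = 1 − (1−0.06)·∏(1−qᵢ) over the active causes.
Enumerate the 4 (flaky test harness, environment drift) configurations and weight by the priors:
  P(test failure | genuine code bug) = 0.9248·0.78·0.85 + 0.974432·0.78·0.15 + 0.98496·0.22·0.85 + 0.994886·0.22·0.15
        = 0.613142 + 0.114009 + 0.184188 + 0.032831 = 0.944170
The terms with flaky test harness present sum to 0.217019, so
  P(flaky test harness | test failure, genuine code bug) = 0.217019 / 0.944170 ≈ 0.2299

P(flaky test harness | test failure, genuine code bug) ≈ 0.2299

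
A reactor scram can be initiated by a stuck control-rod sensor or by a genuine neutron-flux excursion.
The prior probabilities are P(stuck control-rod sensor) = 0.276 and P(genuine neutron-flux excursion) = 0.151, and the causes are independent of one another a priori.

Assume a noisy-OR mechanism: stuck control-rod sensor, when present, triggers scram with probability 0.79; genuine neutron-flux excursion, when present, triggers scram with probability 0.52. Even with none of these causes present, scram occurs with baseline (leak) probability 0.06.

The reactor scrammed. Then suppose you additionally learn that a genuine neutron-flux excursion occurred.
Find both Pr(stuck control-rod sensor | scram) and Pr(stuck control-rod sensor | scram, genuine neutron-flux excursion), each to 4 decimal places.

Pr(stuck control-rod sensor | scram) ≈ 0.6998; Pr(stuck control-rod sensor | scram, genuine neutron-flux excursion) ≈ 0.3861

Under noisy-OR, P(scram | causes) = 1 − (1−0.06)·∏(1−qᵢ) over the active causes.
P(scram) = 0.06*0.724*0.849 + 0.5488*0.724*0.151 + 0.8026*0.276*0.849 + 0.905248*0.276*0.151 = 0.036881 + 0.059997 + 0.188068 + 0.037727 = 0.322673
Restricting to configurations with stuck control-rod sensor present: 0.188068 + 0.037727 = 0.225795.
So P(stuck control-rod sensor | scram) = 0.225795/0.322673 ≈ 0.6998.

Now also conditioning on genuine neutron-flux excursion=true:
By total probability over both values of stuck control-rod sensor:
  P(scram | genuine neutron-flux excursion) = 0.5488*0.724 + 0.905248*0.276
        = 0.397331 + 0.249848 = 0.647179
The terms with stuck control-rod sensor present sum to 0.249848, so
  P(stuck control-rod sensor | scram, genuine neutron-flux excursion) = 0.249848 / 0.647179 ≈ 0.3861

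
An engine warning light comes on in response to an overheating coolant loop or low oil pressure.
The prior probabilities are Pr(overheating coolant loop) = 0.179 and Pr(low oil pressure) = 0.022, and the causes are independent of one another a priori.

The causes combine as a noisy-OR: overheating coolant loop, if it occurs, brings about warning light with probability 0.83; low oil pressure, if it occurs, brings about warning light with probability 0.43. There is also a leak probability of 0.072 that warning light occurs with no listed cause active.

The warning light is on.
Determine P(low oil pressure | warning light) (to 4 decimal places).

P(low oil pressure | warning light) ≈ 0.0556

Under noisy-OR, P(warning light | causes) = 1 − (1−0.072)·∏(1−qᵢ) over the active causes.
Weight on low oil pressure=true, given the evidence: 0.008508 + 0.003584 = 0.012092
Denominator P(warning light): 0.072×0.821×0.978 + 0.47104×0.821×0.022 + 0.84224×0.179×0.978 + 0.910077×0.179×0.022 = 0.217348
P(low oil pressure | warning light) = 0.012092/0.217348 ≈ 0.0556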